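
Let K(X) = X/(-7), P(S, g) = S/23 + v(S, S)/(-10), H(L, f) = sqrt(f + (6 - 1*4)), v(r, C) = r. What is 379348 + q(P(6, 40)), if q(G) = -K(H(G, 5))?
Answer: 379348 + sqrt(7)/7 ≈ 3.7935e+5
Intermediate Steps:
H(L, f) = sqrt(2 + f) (H(L, f) = sqrt(f + (6 - 4)) = sqrt(f + 2) = sqrt(2 + f))
P(S, g) = -13*S/230 (P(S, g) = S/23 + S/(-10) = S*(1/23) + S*(-1/10) = S/23 - S/10 = -13*S/230)
K(X) = -X/7 (K(X) = X*(-1/7) = -X/7)
q(G) = sqrt(7)/7 (q(G) = -(-1)*sqrt(2 + 5)/7 = -(-1)*sqrt(7)/7 = sqrt(7)/7)
379348 + q(P(6, 40)) = 379348 + sqrt(7)/7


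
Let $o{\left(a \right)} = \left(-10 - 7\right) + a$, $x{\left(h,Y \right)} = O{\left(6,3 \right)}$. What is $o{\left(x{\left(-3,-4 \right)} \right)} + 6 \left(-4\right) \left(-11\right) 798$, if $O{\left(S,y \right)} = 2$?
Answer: $210657$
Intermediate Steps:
$x{\left(h,Y \right)} = 2$
$o{\left(a \right)} = -17 + a$
$o{\left(x{\left(-3,-4 \right)} \right)} + 6 \left(-4\right) \left(-11\right) 798 = \left(-17 + 2\right) + 6 \left(-4\right) \left(-11\right) 798 = -15 + \left(-24\right) \left(-11\right) 798 = -15 + 264 \cdot 798 = -15 + 210672 = 210657$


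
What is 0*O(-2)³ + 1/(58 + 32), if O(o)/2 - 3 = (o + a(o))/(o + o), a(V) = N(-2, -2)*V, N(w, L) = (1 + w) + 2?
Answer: 1/90 ≈ 0.011111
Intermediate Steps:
N(w, L) = 3 + w
a(V) = V (a(V) = (3 - 2)*V = 1*V = V)
O(o) = 8 (O(o) = 6 + 2*((o + o)/(o + o)) = 6 + 2*((2*o)/((2*o))) = 6 + 2*((2*o)*(1/(2*o))) = 6 + 2*1 = 6 + 2 = 8)
0*O(-2)³ + 1/(58 + 32) = 0*8³ + 1/(58 + 32) = 0*512 + 1/90 = 0 + 1/90 = 1/90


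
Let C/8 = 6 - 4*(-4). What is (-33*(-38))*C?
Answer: 220704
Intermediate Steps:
C = 176 (C = 8*(6 - 4*(-4)) = 8*(6 + 16) = 8*22 = 176)
(-33*(-38))*C = -33*(-38)*176 = 1254*176 = 220704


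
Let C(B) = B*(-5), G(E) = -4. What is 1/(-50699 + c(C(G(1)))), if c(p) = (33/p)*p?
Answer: -1/50666 ≈ -1.9737e-5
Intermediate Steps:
C(B) = -5*B
c(p) = 33
1/(-50699 + c(C(G(1)))) = 1/(-50699 + 33) = 1/(-50666) = -1/50666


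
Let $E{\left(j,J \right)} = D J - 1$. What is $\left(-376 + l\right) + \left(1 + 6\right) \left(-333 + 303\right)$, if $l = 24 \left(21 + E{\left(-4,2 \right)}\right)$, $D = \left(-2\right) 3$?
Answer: $-394$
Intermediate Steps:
$D = -6$
$E{\left(j,J \right)} = -1 - 6 J$ ($E{\left(j,J \right)} = - 6 J - 1 = -1 - 6 J$)
$l = 192$ ($l = 24 \left(21 - 13\right) = 24 \cdot 8 = 192$)
$\left(-376 + l\right) + \left(1 + 6\right) \left(-333 + 303\right) = \left(-376 + 192\right) + \left(1 + 6\right) \left(-333 + 303\right) = -184 + 7 \left(-30\right) = -184 - 210 = -394$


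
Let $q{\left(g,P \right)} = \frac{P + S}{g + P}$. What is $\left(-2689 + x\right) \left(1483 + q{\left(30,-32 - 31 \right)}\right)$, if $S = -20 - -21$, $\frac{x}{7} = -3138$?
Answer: $- \frac{1208119655}{33} \approx -3.661 \cdot 10^{7}$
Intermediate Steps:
$x = -21966$ ($x = 7 \left(-3138\right) = -21966$)
$S = 1$ ($S = -20 + 21 = 1$)
$q{\left(g,P \right)} = \frac{1 + P}{P + g}$ ($q{\left(g,P \right)} = \frac{P + 1}{g + P} = \frac{1 + P}{P + g}$)
$\left(-2689 + x\right) \left(1483 + q{\left(30,-32 - 31 \right)}\right) = \left(-2689 - 21966\right) \left(1483 + \frac{1 - 63}{\left(-32 - 31\right) + 30}\right) = - 24655 \left(1483 + \frac{1 - 63}{-63 + 30}\right) = - 24655 \left(1483 + \frac{1}{-33} \left(-62\right)\right) = - 24655 \left(1483 - - \frac{62}{33}\right) = - 24655 \left(1483 + \frac{62}{33}\right) = \left(-24655\right) \frac{49001}{33} = - \frac{1208119655}{33}$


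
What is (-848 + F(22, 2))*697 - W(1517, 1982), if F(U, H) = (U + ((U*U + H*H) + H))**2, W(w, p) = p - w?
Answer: 182122847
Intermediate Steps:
F(U, H) = (H + U + H**2 + U**2)**2 (F(U, H) = (U + ((U**2 + H**2) + H))**2 = (U + ((H**2 + U**2) + H))**2 = (U + (H + H**2 + U**2))**2 = (H + U + H**2 + U**2)**2)
(-848 + F(22, 2))*697 - W(1517, 1982) = (-848 + (2 + 22 + 2**2 + 22**2)**2)*697 - (1982 - 1*1517) = (-848 + (2 + 22 + 4 + 484)**2)*697 - (1982 - 1517) = (-848 + 512**2)*697 - 1*465 = (-848 + 262144)*697 - 465 = 261296*697 - 465 = 182123312 - 465 = 182122847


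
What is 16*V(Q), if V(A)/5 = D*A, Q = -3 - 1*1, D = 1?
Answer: -320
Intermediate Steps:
Q = -4 (Q = -3 - 1 = -4)
V(A) = 5*A (V(A) = 5*(1*A) = 5*A)
16*V(Q) = 16*(5*(-4)) = 16*(-20) = -320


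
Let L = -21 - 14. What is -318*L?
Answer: 11130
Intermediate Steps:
L = -35
-318*L = -318*(-35) = 11130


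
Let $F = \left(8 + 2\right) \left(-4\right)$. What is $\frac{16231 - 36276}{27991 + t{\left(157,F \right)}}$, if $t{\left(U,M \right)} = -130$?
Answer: $- \frac{20045}{27861} \approx -0.71946$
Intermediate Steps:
$F = -40$ ($F = 10 \left(-4\right) = -40$)
$\frac{16231 - 36276}{27991 + t{\left(157,F \right)}} = \frac{16231 - 36276}{27991 - 130} = - \frac{20045}{27861}$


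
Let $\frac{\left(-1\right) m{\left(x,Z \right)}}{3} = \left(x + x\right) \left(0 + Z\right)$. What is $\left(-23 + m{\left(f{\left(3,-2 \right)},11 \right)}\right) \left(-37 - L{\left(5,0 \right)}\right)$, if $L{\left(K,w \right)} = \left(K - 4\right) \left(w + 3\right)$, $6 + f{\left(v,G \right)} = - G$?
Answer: $-9640$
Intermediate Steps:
$f{\left(v,G \right)} = -6 - G$
$m{\left(x,Z \right)} = - 6 Z x$ ($m{\left(x,Z \right)} = - 3 \left(x + x\right) \left(0 + Z\right) = - 3 \cdot 2 x Z = - 3 \cdot 2 Z x = - 6 Z x$)
$L{\left(K,w \right)} = \left(-4 + K\right) \left(3 + w\right)$
$\left(-23 + m{\left(f{\left(3,-2 \right)},11 \right)}\right) \left(-37 - L{\left(5,0 \right)}\right) = \left(-23 - 66 \left(-6 - -2\right)\right) \left(-37 - \left(-12 - 0 + 3 \cdot 5 + 5 \cdot 0\right)\right) = \left(-23 - 66 \left(-6 + 2\right)\right) \left(-37 - \left(-12 + 0 + 15 + 0\right)\right) = \left(-23 - 66 \left(-4\right)\right) \left(-37 - 3\right) = \left(-23 + 264\right) \left(-37 - 3\right) = 241 \left(-40\right) = -9640$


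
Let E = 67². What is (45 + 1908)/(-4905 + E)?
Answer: -1953/416 ≈ -4.6947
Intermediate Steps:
E = 4489
(45 + 1908)/(-4905 + E) = (45 + 1908)/(-4905 + 4489) = 1953/(-416) = 1953*(-1/416) = -1953/416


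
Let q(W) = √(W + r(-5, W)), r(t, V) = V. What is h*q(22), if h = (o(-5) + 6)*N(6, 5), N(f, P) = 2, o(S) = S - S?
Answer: 24*√11 ≈ 79.599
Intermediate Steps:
o(S) = 0
q(W) = √2*√W (q(W) = √(W + W) = √(2*W) = √2*√W)
h = 12 (h = (0 + 6)*2 = 6*2 = 12)
h*q(22) = 12*(√2*√22) = 12*(2*√11) = 24*√11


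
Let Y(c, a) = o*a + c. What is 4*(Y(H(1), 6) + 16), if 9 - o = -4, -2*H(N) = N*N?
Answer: 374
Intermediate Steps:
H(N) = -N**2/2 (H(N) = -N*N/2 = -N**2/2)
o = 13 (o = 9 - 1*(-4) = 9 + 4 = 13)
Y(c, a) = c + 13*a (Y(c, a) = 13*a + c = c + 13*a)
4*(Y(H(1), 6) + 16) = 4*((-1/2*1**2 + 13*6) + 16) = 4*((-1/2*1 + 78) + 16) = 4*((-1/2 + 78) + 16) = 4*(155/2 + 16) = 4*(187/2) = 374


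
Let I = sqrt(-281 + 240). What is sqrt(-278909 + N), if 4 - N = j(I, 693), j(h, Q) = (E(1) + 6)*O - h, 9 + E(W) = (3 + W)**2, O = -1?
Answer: sqrt(-278892 + I*sqrt(41)) ≈ 0.006 + 528.1*I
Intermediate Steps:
E(W) = -9 + (3 + W)**2
I = I*sqrt(41) (I = sqrt(-41) = I*sqrt(41) ≈ 6.4031*I)
j(h, Q) = -13 - h (j(h, Q) = (1*(6 + 1) + 6)*(-1) - h = (1*7 + 6)*(-1) - h = (7 + 6)*(-1) - h = 13*(-1) - h = -13 - h)
N = 17 + I*sqrt(41) (N = 4 - (-13 - I*sqrt(41)) = 4 + (13 + I*sqrt(41)) = 17 + I*sqrt(41) ≈ 17.0 + 6.4031*I)
sqrt(-278909 + N) = sqrt(-278909 + (17 + I*sqrt(41))) = sqrt(-278892 + I*sqrt(41))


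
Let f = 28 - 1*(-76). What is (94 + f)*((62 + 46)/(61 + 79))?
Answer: 5346/35 ≈ 152.74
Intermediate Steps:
f = 104 (f = 28 + 76 = 104)
(94 + f)*((62 + 46)/(61 + 79)) = (94 + 104)*((62 + 46)/(61 + 79)) = 198*(108/140) = 198*(108*(1/140)) = 198*(27/35) = 5346/35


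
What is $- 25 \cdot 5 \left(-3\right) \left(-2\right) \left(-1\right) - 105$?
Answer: $645$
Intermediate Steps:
$- 25 \cdot 5 \left(-3\right) \left(-2\right) \left(-1\right) - 105 = - 25 \left(-15\right) \left(-2\right) \left(-1\right) - 105 = - 25 \cdot 30 \left(-1\right) - 105 = \left(-25\right) \left(-30\right) - 105 = 750 - 105 = 645$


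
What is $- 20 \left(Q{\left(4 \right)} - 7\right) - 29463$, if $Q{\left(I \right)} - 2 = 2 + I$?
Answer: $-29483$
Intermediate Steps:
$Q{\left(I \right)} = 4 + I$ ($Q{\left(I \right)} = 2 + \left(2 + I\right) = 4 + I$)
$- 20 \left(Q{\left(4 \right)} - 7\right) - 29463 = - 20 \left(\left(4 + 4\right) - 7\right) - 29463 = - 20 \left(8 - 7\right) - 29463 = \left(-20\right) 1 - 29463 = -20 - 29463 = -29483$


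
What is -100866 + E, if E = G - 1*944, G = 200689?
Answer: 98879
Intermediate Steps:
E = 199745 (E = 200689 - 1*944 = 200689 - 944 = 199745)
-100866 + E = -100866 + 199745 = 98879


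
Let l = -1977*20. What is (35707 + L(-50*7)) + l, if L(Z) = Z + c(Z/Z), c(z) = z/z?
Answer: -4182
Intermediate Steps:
c(z) = 1
l = -39540
L(Z) = 1 + Z (L(Z) = Z + 1 = 1 + Z)
(35707 + L(-50*7)) + l = (35707 + (1 - 50*7)) - 39540 = (35707 + (1 - 350)) - 39540 = (35707 - 349) - 39540 = 35358 - 39540 = -4182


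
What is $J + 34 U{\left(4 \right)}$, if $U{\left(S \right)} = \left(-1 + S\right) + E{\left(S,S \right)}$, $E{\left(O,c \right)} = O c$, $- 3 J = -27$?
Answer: $655$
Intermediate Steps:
$J = 9$ ($J = \left(- \frac{1}{3}\right) \left(-27\right) = 9$)
$U{\left(S \right)} = -1 + S + S^{2}$ ($U{\left(S \right)} = \left(-1 + S\right) + S S = \left(-1 + S\right) + S^{2} = -1 + S + S^{2}$)
$J + 34 U{\left(4 \right)} = 9 + 34 \left(-1 + 4 + 4^{2}\right) = 9 + 34 \left(-1 + 4 + 16\right) = 9 + 34 \cdot 19 = 9 + 646 = 655$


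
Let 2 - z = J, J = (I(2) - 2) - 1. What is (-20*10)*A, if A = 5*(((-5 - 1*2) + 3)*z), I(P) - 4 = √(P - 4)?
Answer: 4000 - 4000*I*√2 ≈ 4000.0 - 5656.9*I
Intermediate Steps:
I(P) = 4 + √(-4 + P) (I(P) = 4 + √(P - 4) = 4 + √(-4 + P))
J = 1 + I*√2 (J = ((4 + √(-4 + 2)) - 2) - 1 = ((4 + √(-2)) - 2) - 1 = ((4 + I*√2) - 2) - 1 = (2 + I*√2) - 1 = 1 + I*√2 ≈ 1.0 + 1.4142*I)
z = 1 - I*√2 (z = 2 - (1 + I*√2) = 2 + (-1 - I*√2) = 1 - I*√2 ≈ 1.0 - 1.4142*I)
A = -20 + 20*I*√2 (A = 5*(((-5 - 1*2) + 3)*(1 - I*√2)) = 5*(((-5 - 2) + 3)*(1 - I*√2)) = 5*((-7 + 3)*(1 - I*√2)) = 5*(-4*(1 - I*√2)) = 5*(-4 + 4*I*√2) = -20 + 20*I*√2 ≈ -20.0 + 28.284*I)
(-20*10)*A = (-20*10)*(-20 + 20*I*√2) = -200*(-20 + 20*I*√2) = 4000 - 4000*I*√2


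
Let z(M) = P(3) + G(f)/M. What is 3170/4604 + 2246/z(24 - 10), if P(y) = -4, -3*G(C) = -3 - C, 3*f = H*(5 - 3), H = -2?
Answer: -650665877/1148698 ≈ -566.44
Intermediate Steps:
f = -4/3 (f = (-2*(5 - 3))/3 = (-2*2)/3 = (⅓)*(-4) = -4/3 ≈ -1.3333)
G(C) = 1 + C/3 (G(C) = -(-3 - C)/3 = 1 + C/3)
z(M) = -4 + 5/(9*M) (z(M) = -4 + (1 + (⅓)*(-4/3))/M = -4 + (1 - 4/9)/M = -4 + 5/(9*M))
3170/4604 + 2246/z(24 - 10) = 3170/4604 + 2246/(-4 + 5/(9*(24 - 10))) = 3170*(1/4604) + 2246/(-4 + (5/9)/14) = 1585/2302 + 2246/(-4 + (5/9)*(1/14)) = 1585/2302 + 2246/(-4 + 5/126) = 1585/2302 + 2246/(-499/126) = 1585/2302 + 2246*(-126/499) = 1585/2302 - 282996/499 = -650665877/1148698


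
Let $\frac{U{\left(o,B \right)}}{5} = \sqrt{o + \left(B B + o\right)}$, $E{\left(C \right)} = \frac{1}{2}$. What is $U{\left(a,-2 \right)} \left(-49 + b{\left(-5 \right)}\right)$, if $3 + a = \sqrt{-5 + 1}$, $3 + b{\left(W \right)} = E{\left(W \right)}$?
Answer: $- \frac{515 \sqrt{-2 + 4 i}}{2} \approx -286.28 - 463.22 i$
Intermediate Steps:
$E{\left(C \right)} = \frac{1}{2}$
$b{\left(W \right)} = - \frac{5}{2}$ ($b{\left(W \right)} = -3 + \frac{1}{2} = - \frac{5}{2}$)
$a = -3 + 2 i$ ($a = -3 + \sqrt{-5 + 1} = -3 + \sqrt{-4} = -3 + 2 i \approx -3.0 + 2.0 i$)
$U{\left(o,B \right)} = 5 \sqrt{B^{2} + 2 o}$ ($U{\left(o,B \right)} = 5 \sqrt{o + \left(B B + o\right)} = 5 \sqrt{o + \left(B^{2} + o\right)} = 5 \sqrt{o + \left(o + B^{2}\right)} = 5 \sqrt{B^{2} + 2 o}$)
$U{\left(a,-2 \right)} \left(-49 + b{\left(-5 \right)}\right) = 5 \sqrt{\left(-2\right)^{2} + 2 \left(-3 + 2 i\right)} \left(-49 - \frac{5}{2}\right) = 5 \sqrt{4 - \left(6 - 4 i\right)} \left(- \frac{103}{2}\right) = 5 \sqrt{-2 + 4 i} \left(- \frac{103}{2}\right) = - \frac{515 \sqrt{-2 + 4 i}}{2}$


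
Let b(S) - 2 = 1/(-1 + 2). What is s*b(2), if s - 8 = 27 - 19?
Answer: 48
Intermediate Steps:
b(S) = 3 (b(S) = 2 + 1/(-1 + 2) = 2 + 1/1 = 2 + 1 = 3)
s = 16 (s = 8 + (27 - 19) = 8 + 8 = 16)
s*b(2) = 16*3 = 48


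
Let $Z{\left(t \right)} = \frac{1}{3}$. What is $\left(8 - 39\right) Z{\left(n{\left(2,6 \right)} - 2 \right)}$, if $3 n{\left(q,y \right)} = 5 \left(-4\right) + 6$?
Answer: $- \frac{31}{3} \approx -10.333$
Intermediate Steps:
$n{\left(q,y \right)} = - \frac{14}{3}$ ($n{\left(q,y \right)} = \frac{5 \left(-4\right) + 6}{3} = \frac{-20 + 6}{3} = \frac{1}{3} \left(-14\right) = - \frac{14}{3}$)
$Z{\left(t \right)} = \frac{1}{3}$
$\left(8 - 39\right) Z{\left(n{\left(2,6 \right)} - 2 \right)} = \left(8 - 39\right) \frac{1}{3} = \left(-31\right) \frac{1}{3} = - \frac{31}{3}$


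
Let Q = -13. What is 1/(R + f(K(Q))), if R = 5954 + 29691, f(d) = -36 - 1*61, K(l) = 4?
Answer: 1/35548 ≈ 2.8131e-5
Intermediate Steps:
f(d) = -97 (f(d) = -36 - 61 = -97)
R = 35645
1/(R + f(K(Q))) = 1/(35645 - 97) = 1/35548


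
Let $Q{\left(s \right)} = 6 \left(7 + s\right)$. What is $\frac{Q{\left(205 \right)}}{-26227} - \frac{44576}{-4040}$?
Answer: $\frac{145494484}{13244635} \approx 10.985$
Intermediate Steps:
$Q{\left(s \right)} = 42 + 6 s$
$\frac{Q{\left(205 \right)}}{-26227} - \frac{44576}{-4040} = \frac{42 + 6 \cdot 205}{-26227} - \frac{44576}{-4040} = \left(42 + 1230\right) \left(- \frac{1}{26227}\right) - - \frac{5572}{505} = 1272 \left(- \frac{1}{26227}\right) + \frac{5572}{505} = - \frac{1272}{26227} + \frac{5572}{505} = \frac{145494484}{13244635}$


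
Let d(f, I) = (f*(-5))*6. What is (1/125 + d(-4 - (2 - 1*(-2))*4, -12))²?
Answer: 5625150001/15625 ≈ 3.6001e+5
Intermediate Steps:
d(f, I) = -30*f (d(f, I) = -5*f*6 = -30*f)
(1/125 + d(-4 - (2 - 1*(-2))*4, -12))² = (1/125 - 30*(-4 - (2 - 1*(-2))*4))² = (1/125 - 30*(-4 - (2 + 2)*4))² = (1/125 - 30*(-4 - 4*4))² = (1/125 - 30*(-4 - 1*16))² = (1/125 - 30*(-4 - 16))² = (1/125 - 30*(-20))² = (1/125 + 600)² = (75001/125)² = 5625150001/15625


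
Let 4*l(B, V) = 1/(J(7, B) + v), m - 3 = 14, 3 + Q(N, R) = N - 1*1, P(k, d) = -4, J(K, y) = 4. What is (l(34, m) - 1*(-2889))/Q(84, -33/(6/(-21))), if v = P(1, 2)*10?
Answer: 83203/2304 ≈ 36.112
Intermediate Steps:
Q(N, R) = -4 + N (Q(N, R) = -3 + (N - 1*1) = -3 + (N - 1) = -3 + (-1 + N) = -4 + N)
m = 17 (m = 3 + 14 = 17)
v = -40 (v = -4*10 = -40)
l(B, V) = -1/144 (l(B, V) = 1/(4*(4 - 40)) = (1/4)/(-36) = (1/4)*(-1/36) = -1/144)
(l(34, m) - 1*(-2889))/Q(84, -33/(6/(-21))) = (-1/144 - 1*(-2889))/(-4 + 84) = (-1/144 + 2889)/80 = (416015/144)*(1/80) = 83203/2304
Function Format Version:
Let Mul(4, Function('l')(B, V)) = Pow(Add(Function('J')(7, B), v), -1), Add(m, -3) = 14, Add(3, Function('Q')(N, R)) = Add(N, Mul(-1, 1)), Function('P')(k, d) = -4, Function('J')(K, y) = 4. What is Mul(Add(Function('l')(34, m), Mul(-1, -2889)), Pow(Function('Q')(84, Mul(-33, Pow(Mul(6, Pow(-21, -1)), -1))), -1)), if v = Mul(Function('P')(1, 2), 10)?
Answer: Rational(83203, 2304) ≈ 36.112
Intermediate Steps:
Function('Q')(N, R) = Add(-4, N) (Function('Q')(N, R) = Add(-3, Add(N, Mul(-1, 1))) = Add(-3, Add(N, -1)) = Add(-3, Add(-1, N)) = Add(-4, N))
m = 17 (m = Add(3, 14) = 17)
v = -40 (v = Mul(-4, 10) = -40)
Function('l')(B, V) = Rational(-1, 144) (Function('l')(B, V) = Mul(Rational(1, 4), Pow(Add(4, -40), -1)) = Mul(Rational(1, 4), Pow(-36, -1)) = Mul(Rational(1, 4), Rational(-1, 36)) = Rational(-1, 144))
Mul(Add(Function('l')(34, m), Mul(-1, -2889)), Pow(Function('Q')(84, Mul(-33, Pow(Mul(6, Pow(-21, -1)), -1))), -1)) = Mul(Add(Rational(-1, 144), Mul(-1, -2889)), Pow(Add(-4, 84), -1)) = Mul(Add(Rational(-1, 144), 2889), Pow(80, -1)) = Mul(Rational(416015, 144), Rational(1, 80)) = Rational(83203, 2304)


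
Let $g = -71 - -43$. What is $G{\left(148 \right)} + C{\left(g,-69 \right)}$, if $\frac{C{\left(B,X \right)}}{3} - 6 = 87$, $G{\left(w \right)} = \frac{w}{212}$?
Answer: $\frac{14824}{53} \approx 279.7$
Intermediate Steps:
$G{\left(w \right)} = \frac{w}{212}$ ($G{\left(w \right)} = w \frac{1}{212} = \frac{w}{212}$)
$g = -28$ ($g = -71 + 43 = -28$)
$C{\left(B,X \right)} = 279$ ($C{\left(B,X \right)} = 18 + 3 \cdot 87 = 18 + 261 = 279$)
$G{\left(148 \right)} + C{\left(g,-69 \right)} = \frac{1}{212} \cdot 148 + 279 = \frac{37}{53} + 279 = \frac{14824}{53}$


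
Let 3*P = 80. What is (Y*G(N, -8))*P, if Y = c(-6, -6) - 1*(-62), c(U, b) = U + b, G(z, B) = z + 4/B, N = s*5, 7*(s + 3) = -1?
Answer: -454000/21 ≈ -21619.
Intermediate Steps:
s = -22/7 (s = -3 + (1/7)*(-1) = -3 - 1/7 = -22/7 ≈ -3.1429)
N = -110/7 (N = -22/7*5 = -110/7 ≈ -15.714)
P = 80/3 (P = (1/3)*80 = 80/3 ≈ 26.667)
Y = 50 (Y = (-6 - 6) - 1*(-62) = -12 + 62 = 50)
(Y*G(N, -8))*P = (50*(-110/7 + 4/(-8)))*(80/3) = (50*(-110/7 + 4*(-1/8)))*(80/3) = (50*(-110/7 - 1/2))*(80/3) = (50*(-227/14))*(80/3) = -5675/7*80/3 = -454000/21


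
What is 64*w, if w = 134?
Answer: 8576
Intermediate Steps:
64*w = 64*134 = 8576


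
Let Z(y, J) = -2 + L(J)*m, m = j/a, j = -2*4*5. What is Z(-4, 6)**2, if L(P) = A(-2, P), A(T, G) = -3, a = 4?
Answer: 784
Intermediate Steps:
L(P) = -3
j = -40 (j = -8*5 = -40)
m = -10 (m = -40/4 = -40*1/4 = -10)
Z(y, J) = 28 (Z(y, J) = -2 - 3*(-10) = -2 + 30 = 28)
Z(-4, 6)**2 = 28**2 = 784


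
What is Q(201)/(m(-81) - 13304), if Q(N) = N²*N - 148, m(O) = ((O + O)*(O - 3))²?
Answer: 8120453/185164360 ≈ 0.043855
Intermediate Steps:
m(O) = 4*O²*(-3 + O)² (m(O) = ((2*O)*(-3 + O))² = (2*O*(-3 + O))² = 4*O²*(-3 + O)²)
Q(N) = -148 + N³ (Q(N) = N³ - 148 = -148 + N³)
Q(201)/(m(-81) - 13304) = (-148 + 201³)/(4*(-81)²*(-3 - 81)² - 13304) = (-148 + 8120601)/(4*6561*(-84)² - 13304) = 8120453/(4*6561*7056 - 13304) = 8120453/(185177664 - 13304) = 8120453/185164360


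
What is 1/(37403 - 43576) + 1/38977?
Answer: -32804/240605021 ≈ -0.00013634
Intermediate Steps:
1/(37403 - 43576) + 1/38977 = 1/(-6173) + 1/38977 = -1/6173 + 1/38977 = -32804/240605021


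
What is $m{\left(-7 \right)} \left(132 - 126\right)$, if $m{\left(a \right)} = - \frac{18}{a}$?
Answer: $\frac{108}{7} \approx 15.429$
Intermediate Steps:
$m{\left(-7 \right)} \left(132 - 126\right) = - \frac{18}{-7} \left(132 - 126\right) = \left(-18\right) \left(- \frac{1}{7}\right) 6 = \frac{18}{7} \cdot 6 = \frac{108}{7}$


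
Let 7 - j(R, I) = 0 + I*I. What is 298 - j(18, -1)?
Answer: 292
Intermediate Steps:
j(R, I) = 7 - I² (j(R, I) = 7 - (0 + I*I) = 7 - (0 + I²) = 7 - I²)
298 - j(18, -1) = 298 - (7 - 1*(-1)²) = 298 - (7 - 1*1) = 298 - (7 - 1) = 298 - 1*6 = 298 - 6 = 292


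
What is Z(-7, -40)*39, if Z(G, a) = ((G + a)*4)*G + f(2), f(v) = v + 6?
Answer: 51636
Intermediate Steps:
f(v) = 6 + v
Z(G, a) = 8 + G*(4*G + 4*a) (Z(G, a) = ((G + a)*4)*G + (6 + 2) = (4*G + 4*a)*G + 8 = G*(4*G + 4*a) + 8 = 8 + G*(4*G + 4*a))
Z(-7, -40)*39 = (8 + 4*(-7)**2 + 4*(-7)*(-40))*39 = (8 + 4*49 + 1120)*39 = (8 + 196 + 1120)*39 = 1324*39 = 51636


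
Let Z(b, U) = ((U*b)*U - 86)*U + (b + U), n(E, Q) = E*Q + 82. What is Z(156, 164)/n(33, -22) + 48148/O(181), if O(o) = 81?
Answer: -13926141142/13041 ≈ -1.0679e+6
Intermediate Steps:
n(E, Q) = 82 + E*Q
Z(b, U) = U + b + U*(-86 + b*U²) (Z(b, U) = (b*U² - 86)*U + (U + b) = (-86 + b*U²)*U + (U + b) = U*(-86 + b*U²) + (U + b) = U + b + U*(-86 + b*U²))
Z(156, 164)/n(33, -22) + 48148/O(181) = (156 - 85*164 + 156*164³)/(82 + 33*(-22)) + 48148/81 = (156 - 13940 + 156*4410944)/(82 - 726) + 48148*(1/81) = (156 - 13940 + 688107264)/(-644) + 48148/81 = 688093480*(-1/644) + 48148/81 = -172023370/161 + 48148/81 = -13926141142/13041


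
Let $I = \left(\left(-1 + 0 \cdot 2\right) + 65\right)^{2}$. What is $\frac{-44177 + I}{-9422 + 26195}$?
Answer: $- \frac{40081}{16773} \approx -2.3896$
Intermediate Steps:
$I = 4096$ ($I = \left(\left(-1 + 0\right) + 65\right)^{2} = \left(-1 + 65\right)^{2} = 64^{2} = 4096$)
$\frac{-44177 + I}{-9422 + 26195} = \frac{-44177 + 4096}{-9422 + 26195} = - \frac{40081}{16773}$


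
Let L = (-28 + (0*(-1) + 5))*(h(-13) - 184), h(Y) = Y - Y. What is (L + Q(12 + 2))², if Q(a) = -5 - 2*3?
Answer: 17816841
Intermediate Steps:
h(Y) = 0
L = 4232 (L = (-28 + (0*(-1) + 5))*(0 - 184) = (-28 + (0 + 5))*(-184) = (-28 + 5)*(-184) = -23*(-184) = 4232)
Q(a) = -11 (Q(a) = -5 - 6 = -11)
(L + Q(12 + 2))² = (4232 - 11)² = 4221² = 17816841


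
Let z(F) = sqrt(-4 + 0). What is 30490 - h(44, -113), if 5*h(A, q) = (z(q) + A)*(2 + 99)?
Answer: 148006/5 - 202*I/5 ≈ 29601.0 - 40.4*I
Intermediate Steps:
z(F) = 2*I (z(F) = sqrt(-4) = 2*I)
h(A, q) = 101*A/5 + 202*I/5 (h(A, q) = ((2*I + A)*(2 + 99))/5 = ((A + 2*I)*101)/5 = (101*A + 202*I)/5 = 101*A/5 + 202*I/5)
30490 - h(44, -113) = 30490 - ((101/5)*44 + 202*I/5) = 30490 - (4444/5 + 202*I/5) = 30490 + (-4444/5 - 202*I/5) = 148006/5 - 202*I/5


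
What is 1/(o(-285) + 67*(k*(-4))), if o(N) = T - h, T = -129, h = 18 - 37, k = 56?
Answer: -1/15118 ≈ -6.6146e-5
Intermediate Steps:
h = -19
o(N) = -110 (o(N) = -129 - 1*(-19) = -129 + 19 = -110)
1/(o(-285) + 67*(k*(-4))) = 1/(-110 + 67*(56*(-4))) = 1/(-110 + 67*(-224)) = 1/(-110 - 15008) = 1/(-15118) = -1/15118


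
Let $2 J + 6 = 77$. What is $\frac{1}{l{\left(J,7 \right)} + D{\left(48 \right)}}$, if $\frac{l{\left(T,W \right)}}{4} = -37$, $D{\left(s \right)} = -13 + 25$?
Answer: $- \frac{1}{136} \approx -0.0073529$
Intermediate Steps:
$J = \frac{71}{2}$ ($J = -3 + \frac{1}{2} \cdot 77 = -3 + \frac{77}{2} = \frac{71}{2} \approx 35.5$)
$D{\left(s \right)} = 12$
$l{\left(T,W \right)} = -148$ ($l{\left(T,W \right)} = 4 \left(-37\right) = -148$)
$\frac{1}{l{\left(J,7 \right)} + D{\left(48 \right)}} = \frac{1}{-148 + 12} = \frac{1}{-136} = - \frac{1}{136}$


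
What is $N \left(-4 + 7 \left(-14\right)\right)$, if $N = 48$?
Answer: $-4896$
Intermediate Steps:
$N \left(-4 + 7 \left(-14\right)\right) = 48 \left(-4 + 7 \left(-14\right)\right) = 48 \left(-4 - 98\right) = 48 \left(-102\right) = -4896$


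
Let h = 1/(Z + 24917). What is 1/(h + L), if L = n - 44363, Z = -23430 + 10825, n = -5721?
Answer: -12312/616634207 ≈ -1.9966e-5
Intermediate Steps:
Z = -12605
L = -50084 (L = -5721 - 44363 = -50084)
h = 1/12312 (h = 1/(-12605 + 24917) = 1/12312 ≈ 8.1222e-5)
1/(h + L) = 1/(1/12312 - 50084) = 1/(-616634207/12312) = -12312/616634207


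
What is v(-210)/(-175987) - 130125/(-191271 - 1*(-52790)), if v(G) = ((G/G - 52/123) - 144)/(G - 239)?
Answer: 180673269668972/192275607191367 ≈ 0.93966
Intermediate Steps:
v(G) = -17641/(123*(-239 + G)) (v(G) = ((1 - 52*1/123) - 144)/(-239 + G) = ((1 - 52/123) - 144)/(-239 + G) = (71/123 - 144)/(-239 + G) = -17641/(123*(-239 + G)))
v(-210)/(-175987) - 130125/(-191271 - 1*(-52790)) = -17641/(-29397 + 123*(-210))/(-175987) - 130125/(-191271 - 1*(-52790)) = -17641/(-29397 - 25830)*(-1/175987) - 130125/(-191271 + 52790) = -17641/(-55227)*(-1/175987) - 130125/(-138481) = -17641*(-1/55227)*(-1/175987) - 130125*(-1/138481) = (17641/55227)*(-1/175987) + 130125/138481 = -17641/9719234049 + 130125/138481 = 180673269668972/192275607191367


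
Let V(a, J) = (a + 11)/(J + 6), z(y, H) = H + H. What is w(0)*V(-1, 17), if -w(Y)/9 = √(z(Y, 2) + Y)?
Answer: -180/23 ≈ -7.8261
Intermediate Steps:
z(y, H) = 2*H
V(a, J) = (11 + a)/(6 + J)
w(Y) = -9*√(4 + Y) (w(Y) = -9*√(2*2 + Y) = -9*√(4 + Y))
w(0)*V(-1, 17) = (-9*√(4 + 0))*((11 - 1)/(6 + 17)) = (-9*√4)*(10/23) = (-9*2)*((1/23)*10) = -18*10/23 = -180/23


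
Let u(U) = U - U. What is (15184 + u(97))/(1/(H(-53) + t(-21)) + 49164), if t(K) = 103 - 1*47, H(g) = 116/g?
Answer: 43304768/140215781 ≈ 0.30884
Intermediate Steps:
u(U) = 0
t(K) = 56 (t(K) = 103 - 47 = 56)
(15184 + u(97))/(1/(H(-53) + t(-21)) + 49164) = (15184 + 0)/(1/(116/(-53) + 56) + 49164) = 15184/(1/(116*(-1/53) + 56) + 49164) = 15184/(1/(-116/53 + 56) + 49164) = 15184/(1/(2852/53) + 49164) = 15184/(53/2852 + 49164) = 15184/(140215781/2852) = 15184*(2852/140215781) = 43304768/140215781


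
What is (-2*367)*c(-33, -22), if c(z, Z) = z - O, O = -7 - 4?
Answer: 16148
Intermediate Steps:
O = -11
c(z, Z) = 11 + z (c(z, Z) = z - 1*(-11) = z + 11 = 11 + z)
(-2*367)*c(-33, -22) = (-2*367)*(11 - 33) = -734*(-22) = 16148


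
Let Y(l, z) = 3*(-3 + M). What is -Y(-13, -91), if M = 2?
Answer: 3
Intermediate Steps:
Y(l, z) = -3 (Y(l, z) = 3*(-3 + 2) = 3*(-1) = -3)
-Y(-13, -91) = -1*(-3) = 3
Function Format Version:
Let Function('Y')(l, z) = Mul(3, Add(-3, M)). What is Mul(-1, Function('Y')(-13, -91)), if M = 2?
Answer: 3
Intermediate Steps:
Function('Y')(l, z) = -3 (Function('Y')(l, z) = Mul(3, Add(-3, 2)) = Mul(3, -1) = -3)
Mul(-1, Function('Y')(-13, -91)) = Mul(-1, -3) = 3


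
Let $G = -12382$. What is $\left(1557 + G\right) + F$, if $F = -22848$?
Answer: $-33673$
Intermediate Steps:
$\left(1557 + G\right) + F = \left(1557 - 12382\right) - 22848 = -10825 - 22848 = -33673$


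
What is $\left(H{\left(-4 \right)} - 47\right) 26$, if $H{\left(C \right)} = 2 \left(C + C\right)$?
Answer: $-1638$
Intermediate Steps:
$H{\left(C \right)} = 4 C$ ($H{\left(C \right)} = 2 \cdot 2 C = 4 C$)
$\left(H{\left(-4 \right)} - 47\right) 26 = \left(4 \left(-4\right) - 47\right) 26 = \left(-16 - 47\right) 26 = \left(-63\right) 26 = -1638$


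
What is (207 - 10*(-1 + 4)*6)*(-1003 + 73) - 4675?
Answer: -29785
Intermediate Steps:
(207 - 10*(-1 + 4)*6)*(-1003 + 73) - 4675 = (207 - 10*3*6)*(-930) - 4675 = (207 - 30*6)*(-930) - 4675 = (207 - 180)*(-930) - 4675 = 27*(-930) - 4675 = -25110 - 4675 = -29785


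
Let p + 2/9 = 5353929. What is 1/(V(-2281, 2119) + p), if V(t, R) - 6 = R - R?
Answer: 9/48185413 ≈ 1.8678e-7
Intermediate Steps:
p = 48185359/9 (p = -2/9 + 5353929 = 48185359/9 ≈ 5.3539e+6)
V(t, R) = 6 (V(t, R) = 6 + (R - R) = 6 + 0 = 6)
1/(V(-2281, 2119) + p) = 1/(6 + 48185359/9) = 1/(48185413/9) = 9/48185413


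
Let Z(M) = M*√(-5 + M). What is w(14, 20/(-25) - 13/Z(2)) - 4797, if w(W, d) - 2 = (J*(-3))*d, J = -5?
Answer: -4807 + 65*I*√3/2 ≈ -4807.0 + 56.292*I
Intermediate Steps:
w(W, d) = 2 + 15*d (w(W, d) = 2 + (-5*(-3))*d = 2 + 15*d)
w(14, 20/(-25) - 13/Z(2)) - 4797 = (2 + 15*(20/(-25) - 13*1/(2*√(-5 + 2)))) - 4797 = (2 + 15*(20*(-1/25) - 13*(-I*√3/6))) - 4797 = (2 + 15*(-⅘ - 13*(-I*√3/6))) - 4797 = (2 + 15*(-⅘ - (-13)*I*√3/6)) - 4797 = (2 + 15*(-⅘ + 13*I*√3/6)) - 4797 = (2 + (-12 + 65*I*√3/2)) - 4797 = (-10 + 65*I*√3/2) - 4797 = -4807 + 65*I*√3/2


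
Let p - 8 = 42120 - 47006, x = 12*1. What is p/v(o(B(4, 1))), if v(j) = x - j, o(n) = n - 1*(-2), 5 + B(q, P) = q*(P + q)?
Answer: 4878/5 ≈ 975.60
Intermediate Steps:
x = 12
B(q, P) = -5 + q*(P + q)
o(n) = 2 + n (o(n) = n + 2 = 2 + n)
v(j) = 12 - j
p = -4878 (p = 8 + (42120 - 47006) = 8 - 4886 = -4878)
p/v(o(B(4, 1))) = -4878/(12 - (2 + (-5 + 4² + 1*4))) = -4878/(12 - (2 + (-5 + 16 + 4))) = -4878/(12 - (2 + 15)) = -4878/(12 - 1*17) = -4878/(12 - 17) = -4878/(-5) = -4878*(-⅕) = 4878/5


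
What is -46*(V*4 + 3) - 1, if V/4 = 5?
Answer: -3819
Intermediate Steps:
V = 20 (V = 4*5 = 20)
-46*(V*4 + 3) - 1 = -46*(20*4 + 3) - 1 = -46*(80 + 3) - 1 = -46*83 - 1 = -3818 - 1 = -3819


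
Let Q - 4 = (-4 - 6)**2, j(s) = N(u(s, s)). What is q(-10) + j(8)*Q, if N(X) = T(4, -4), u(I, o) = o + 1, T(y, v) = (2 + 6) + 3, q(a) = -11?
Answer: 1133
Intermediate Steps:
T(y, v) = 11 (T(y, v) = 8 + 3 = 11)
u(I, o) = 1 + o
N(X) = 11
j(s) = 11
Q = 104 (Q = 4 + (-4 - 6)**2 = 4 + (-10)**2 = 4 + 100 = 104)
q(-10) + j(8)*Q = -11 + 11*104 = -11 + 1144 = 1133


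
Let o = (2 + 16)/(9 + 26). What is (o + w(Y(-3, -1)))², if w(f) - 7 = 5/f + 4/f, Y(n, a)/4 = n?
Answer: 896809/19600 ≈ 45.756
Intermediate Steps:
Y(n, a) = 4*n
w(f) = 7 + 9/f (w(f) = 7 + (5/f + 4/f) = 7 + 9/f)
o = 18/35 ≈ 0.51429
(o + w(Y(-3, -1)))² = (18/35 + (7 + 9/((4*(-3)))))² = (18/35 + (7 + 9/(-12)))² = (18/35 + (7 + 9*(-1/12)))² = (18/35 + (7 - ¾))² = (18/35 + 25/4)² = (947/140)² = 896809/19600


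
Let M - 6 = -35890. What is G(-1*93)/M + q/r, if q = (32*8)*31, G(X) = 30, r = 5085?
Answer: 142311437/91235070 ≈ 1.5598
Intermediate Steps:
M = -35884 (M = 6 - 35890 = -35884)
q = 7936 (q = 256*31 = 7936)
G(-1*93)/M + q/r = 30/(-35884) + 7936/5085 = 30*(-1/35884) + 7936*(1/5085) = -15/17942 + 7936/5085 = 142311437/91235070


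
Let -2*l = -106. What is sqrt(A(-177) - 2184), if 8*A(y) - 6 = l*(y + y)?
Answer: I*sqrt(18114)/2 ≈ 67.294*I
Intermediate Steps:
l = 53 (l = -1/2*(-106) = 53)
A(y) = 3/4 + 53*y/4 (A(y) = 3/4 + (53*(y + y))/8 = 3/4 + (53*(2*y))/8 = 3/4 + (106*y)/8 = 3/4 + 53*y/4)
sqrt(A(-177) - 2184) = sqrt((3/4 + (53/4)*(-177)) - 2184) = sqrt((3/4 - 9381/4) - 2184) = sqrt(-4689/2 - 2184) = sqrt(-9057/2) = I*sqrt(18114)/2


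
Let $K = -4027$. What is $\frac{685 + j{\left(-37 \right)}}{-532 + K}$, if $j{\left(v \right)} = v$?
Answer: $- \frac{648}{4559} \approx -0.14214$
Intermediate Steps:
$\frac{685 + j{\left(-37 \right)}}{-532 + K} = \frac{685 - 37}{-532 - 4027} = \frac{648}{-4559} = 648 \left(- \frac{1}{4559}\right) = - \frac{648}{4559}$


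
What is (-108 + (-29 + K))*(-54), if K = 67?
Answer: 3780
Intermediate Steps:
(-108 + (-29 + K))*(-54) = (-108 + (-29 + 67))*(-54) = (-108 + 38)*(-54) = -70*(-54) = 3780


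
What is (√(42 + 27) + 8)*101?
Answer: 808 + 101*√69 ≈ 1647.0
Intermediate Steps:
(√(42 + 27) + 8)*101 = (√69 + 8)*101 = (8 + √69)*101 = 808 + 101*√69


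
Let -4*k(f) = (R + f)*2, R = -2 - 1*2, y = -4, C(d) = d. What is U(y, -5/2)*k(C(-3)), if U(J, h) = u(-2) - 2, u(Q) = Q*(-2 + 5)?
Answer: -28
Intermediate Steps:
R = -4 (R = -2 - 2 = -4)
u(Q) = 3*Q (u(Q) = Q*3 = 3*Q)
U(J, h) = -8 (U(J, h) = 3*(-2) - 2 = -6 - 2 = -8)
k(f) = 2 - f/2 (k(f) = -(-4 + f)*2/4 = -(-8 + 2*f)/4 = 2 - f/2)
U(y, -5/2)*k(C(-3)) = -8*(2 - 1/2*(-3)) = -8*(2 + 3/2) = -8*7/2 = -28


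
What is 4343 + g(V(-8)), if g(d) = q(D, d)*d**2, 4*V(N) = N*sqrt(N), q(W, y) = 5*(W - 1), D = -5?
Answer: 5303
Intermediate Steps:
q(W, y) = -5 + 5*W (q(W, y) = 5*(-1 + W) = -5 + 5*W)
V(N) = N**(3/2)/4 (V(N) = (N*sqrt(N))/4 = N**(3/2)/4)
g(d) = -30*d**2 (g(d) = (-5 + 5*(-5))*d**2 = (-5 - 25)*d**2 = -30*d**2)
4343 + g(V(-8)) = 4343 - 30*((-8)**(3/2)/4)**2 = 4343 - 30*((-16*I*sqrt(2))/4)**2 = 4343 - 30*(-4*I*sqrt(2))**2 = 4343 - 30*(-32) = 4343 + 960 = 5303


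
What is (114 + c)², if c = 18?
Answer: 17424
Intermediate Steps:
(114 + c)² = (114 + 18)² = 132² = 17424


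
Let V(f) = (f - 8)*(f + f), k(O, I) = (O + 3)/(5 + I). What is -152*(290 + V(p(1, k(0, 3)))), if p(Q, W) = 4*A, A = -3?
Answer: -117040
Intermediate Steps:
k(O, I) = (3 + O)/(5 + I)
p(Q, W) = -12 (p(Q, W) = 4*(-3) = -12)
V(f) = 2*f*(-8 + f) (V(f) = (-8 + f)*(2*f) = 2*f*(-8 + f))
-152*(290 + V(p(1, k(0, 3)))) = -152*(290 + 2*(-12)*(-8 - 12)) = -152*(290 + 2*(-12)*(-20)) = -152*(290 + 480) = -152*770 = -117040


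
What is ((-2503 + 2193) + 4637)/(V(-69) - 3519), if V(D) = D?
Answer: -4327/3588 ≈ -1.2060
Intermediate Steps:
((-2503 + 2193) + 4637)/(V(-69) - 3519) = ((-2503 + 2193) + 4637)/(-69 - 3519) = (-310 + 4637)/(-3588) = 4327*(-1/3588) = -4327/3588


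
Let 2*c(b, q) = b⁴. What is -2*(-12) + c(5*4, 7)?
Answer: 80024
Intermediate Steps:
c(b, q) = b⁴/2
-2*(-12) + c(5*4, 7) = -2*(-12) + (5*4)⁴/2 = 24 + (½)*20⁴ = 24 + (½)*160000 = 24 + 80000 = 80024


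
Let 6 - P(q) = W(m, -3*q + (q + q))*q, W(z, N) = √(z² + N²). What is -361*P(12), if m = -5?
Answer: 54150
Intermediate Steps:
W(z, N) = √(N² + z²)
P(q) = 6 - q*√(25 + q²) (P(q) = 6 - √((-3*q + (q + q))² + (-5)²)*q = 6 - √((-3*q + 2*q)² + 25)*q = 6 - √((-q)² + 25)*q = 6 - √(q² + 25)*q = 6 - √(25 + q²)*q = 6 - q*√(25 + q²))
-361*P(12) = -361*(6 - 1*12*√(25 + 12²)) = -361*(6 - 1*12*√(25 + 144)) = -361*(6 - 1*12*√169) = -361*(6 - 1*12*13) = -361*(6 - 156) = -361*(-150) = 54150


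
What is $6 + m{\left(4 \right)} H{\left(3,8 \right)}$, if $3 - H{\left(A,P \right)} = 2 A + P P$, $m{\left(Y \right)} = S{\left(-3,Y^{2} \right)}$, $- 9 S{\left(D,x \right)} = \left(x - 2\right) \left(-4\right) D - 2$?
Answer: $\frac{11176}{9} \approx 1241.8$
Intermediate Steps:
$S{\left(D,x \right)} = \frac{2}{9} - \frac{D \left(8 - 4 x\right)}{9}$ ($S{\left(D,x \right)} = - \frac{\left(x - 2\right) \left(-4\right) D - 2}{9} = - \frac{\left(-2 + x\right) \left(-4\right) D - 2}{9} = - \frac{\left(8 - 4 x\right) D - 2}{9} = - \frac{D \left(8 - 4 x\right) - 2}{9} = - \frac{-2 + D \left(8 - 4 x\right)}{9} = \frac{2}{9} - \frac{D \left(8 - 4 x\right)}{9}$)
$m{\left(Y \right)} = \frac{26}{9} - \frac{4 Y^{2}}{3}$ ($m{\left(Y \right)} = \frac{2}{9} - - \frac{8}{3} + \frac{4}{9} \left(-3\right) Y^{2} = \frac{2}{9} + \frac{8}{3} - \frac{4 Y^{2}}{3} = \frac{26}{9} - \frac{4 Y^{2}}{3}$)
$H{\left(A,P \right)} = 3 - P^{2} - 2 A$ ($H{\left(A,P \right)} = 3 - \left(2 A + P P\right) = 3 - \left(2 A + P^{2}\right) = 3 - \left(P^{2} + 2 A\right) = 3 - P^{2} - 2 A$)
$6 + m{\left(4 \right)} H{\left(3,8 \right)} = 6 + \left(\frac{26}{9} - \frac{4 \cdot 4^{2}}{3}\right) \left(3 - 8^{2} - 6\right) = 6 + \left(\frac{26}{9} - \frac{64}{3}\right) \left(3 - 64 - 6\right) = 6 - - \frac{11122}{9} = 6 + \frac{11122}{9} = \frac{11176}{9}$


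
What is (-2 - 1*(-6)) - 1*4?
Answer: 0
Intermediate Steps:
(-2 - 1*(-6)) - 1*4 = (-2 + 6) - 4 = 4 - 4 = 0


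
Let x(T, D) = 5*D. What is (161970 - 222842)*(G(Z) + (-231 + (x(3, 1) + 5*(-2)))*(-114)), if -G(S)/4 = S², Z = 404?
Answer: 38103437120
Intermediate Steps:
G(S) = -4*S²
(161970 - 222842)*(G(Z) + (-231 + (x(3, 1) + 5*(-2)))*(-114)) = (161970 - 222842)*(-4*404² + (-231 + (5*1 + 5*(-2)))*(-114)) = -60872*(-4*163216 + (-231 + (5 - 10))*(-114)) = -60872*(-652864 + (-231 - 5)*(-114)) = -60872*(-652864 - 236*(-114)) = -60872*(-652864 + 26904) = -60872*(-625960) = 38103437120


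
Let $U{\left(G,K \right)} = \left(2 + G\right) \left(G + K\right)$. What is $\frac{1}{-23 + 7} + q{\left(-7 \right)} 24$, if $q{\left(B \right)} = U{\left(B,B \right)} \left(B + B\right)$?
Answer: $- \frac{376321}{16} \approx -23520.0$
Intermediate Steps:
$q{\left(B \right)} = 2 B \left(2 B^{2} + 4 B\right)$ ($q{\left(B \right)} = \left(B^{2} + 2 B + 2 B + B B\right) \left(B + B\right) = \left(B^{2} + 2 B + 2 B + B^{2}\right) 2 B = \left(2 B^{2} + 4 B\right) 2 B = 2 B \left(2 B^{2} + 4 B\right)$)
$\frac{1}{-23 + 7} + q{\left(-7 \right)} 24 = \frac{1}{-23 + 7} + 4 \left(-7\right)^{2} \left(2 - 7\right) 24 = \frac{1}{-16} + 4 \cdot 49 \left(-5\right) 24 = - \frac{1}{16} - 23520 = - \frac{376321}{16}$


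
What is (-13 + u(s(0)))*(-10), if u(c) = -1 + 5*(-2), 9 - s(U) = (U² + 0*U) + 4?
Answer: 240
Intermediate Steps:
s(U) = 5 - U² (s(U) = 9 - ((U² + 0*U) + 4) = 9 - ((U² + 0) + 4) = 9 - (U² + 4) = 9 - (4 + U²) = 9 + (-4 - U²) = 5 - U²)
u(c) = -11 (u(c) = -1 - 10 = -11)
(-13 + u(s(0)))*(-10) = (-13 - 11)*(-10) = -24*(-10) = 240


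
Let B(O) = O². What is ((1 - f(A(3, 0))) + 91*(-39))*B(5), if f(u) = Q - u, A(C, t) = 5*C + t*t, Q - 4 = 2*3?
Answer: -88575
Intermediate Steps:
Q = 10 (Q = 4 + 2*3 = 4 + 6 = 10)
A(C, t) = t² + 5*C (A(C, t) = 5*C + t² = t² + 5*C)
f(u) = 10 - u
((1 - f(A(3, 0))) + 91*(-39))*B(5) = ((1 - (10 - (0² + 5*3))) + 91*(-39))*5² = ((1 - (10 - (0 + 15))) - 3549)*25 = ((1 - (10 - 1*15)) - 3549)*25 = ((1 - (10 - 15)) - 3549)*25 = ((1 - 1*(-5)) - 3549)*25 = ((1 + 5) - 3549)*25 = (6 - 3549)*25 = -3543*25 = -88575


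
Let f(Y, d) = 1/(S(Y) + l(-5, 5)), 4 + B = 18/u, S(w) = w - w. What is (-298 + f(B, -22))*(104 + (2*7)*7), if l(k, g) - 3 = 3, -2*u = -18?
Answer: -180487/3 ≈ -60162.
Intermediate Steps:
u = 9 (u = -½*(-18) = 9)
l(k, g) = 6 (l(k, g) = 3 + 3 = 6)
S(w) = 0
B = -2 (B = -4 + 18/9 = -4 + 18*(⅑) = -4 + 2 = -2)
f(Y, d) = ⅙ (f(Y, d) = 1/(0 + 6) = 1/6 = ⅙)
(-298 + f(B, -22))*(104 + (2*7)*7) = (-298 + ⅙)*(104 + (2*7)*7) = -1787*(104 + 14*7)/6 = -1787*(104 + 98)/6 = -1787/6*202 = -180487/3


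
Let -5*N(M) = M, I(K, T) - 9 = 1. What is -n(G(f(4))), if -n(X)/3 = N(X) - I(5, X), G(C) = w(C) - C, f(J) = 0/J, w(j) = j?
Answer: -30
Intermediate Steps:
I(K, T) = 10 (I(K, T) = 9 + 1 = 10)
f(J) = 0
N(M) = -M/5
G(C) = 0 (G(C) = C - C = 0)
n(X) = 30 + 3*X/5 (n(X) = -3*(-X/5 - 1*10) = -3*(-X/5 - 10) = -3*(-10 - X/5) = 30 + 3*X/5)
-n(G(f(4))) = -(30 + (⅗)*0) = -(30 + 0) = -1*30 = -30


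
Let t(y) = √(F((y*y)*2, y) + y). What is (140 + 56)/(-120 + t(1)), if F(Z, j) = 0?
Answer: -28/17 ≈ -1.6471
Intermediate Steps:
t(y) = √y (t(y) = √(0 + y) = √y)
(140 + 56)/(-120 + t(1)) = (140 + 56)/(-120 + √1) = 196/(-120 + 1) = 196/(-119) = 196*(-1/119) = -28/17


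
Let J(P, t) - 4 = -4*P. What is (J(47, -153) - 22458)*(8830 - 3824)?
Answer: -113345852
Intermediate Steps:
J(P, t) = 4 - 4*P
(J(47, -153) - 22458)*(8830 - 3824) = ((4 - 4*47) - 22458)*(8830 - 3824) = ((4 - 188) - 22458)*5006 = (-184 - 22458)*5006 = -22642*5006 = -113345852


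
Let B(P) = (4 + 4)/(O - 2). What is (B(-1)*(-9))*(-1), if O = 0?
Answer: -36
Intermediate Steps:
B(P) = -4 (B(P) = (4 + 4)/(0 - 2) = 8/(-2) = 8*(-1/2) = -4)
(B(-1)*(-9))*(-1) = -4*(-9)*(-1) = 36*(-1) = -36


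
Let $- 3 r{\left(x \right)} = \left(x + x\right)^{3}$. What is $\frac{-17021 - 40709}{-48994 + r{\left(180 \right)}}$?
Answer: $\frac{28865}{7800497} \approx 0.0037004$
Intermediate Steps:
$r{\left(x \right)} = - \frac{8 x^{3}}{3}$ ($r{\left(x \right)} = - \frac{\left(x + x\right)^{3}}{3} = - \frac{\left(2 x\right)^{3}}{3} = - \frac{8 x^{3}}{3}$)
$\frac{-17021 - 40709}{-48994 + r{\left(180 \right)}} = \frac{-17021 - 40709}{-48994 - \frac{8 \cdot 180^{3}}{3}} = - \frac{57730}{-48994 - 15552000} = - \frac{57730}{-15600994} = \left(-57730\right) \left(- \frac{1}{15600994}\right) = \frac{28865}{7800497}$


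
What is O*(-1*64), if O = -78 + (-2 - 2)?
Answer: 5248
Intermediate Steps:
O = -82 (O = -78 - 4 = -82)
O*(-1*64) = -(-82)*64 = -82*(-64) = 5248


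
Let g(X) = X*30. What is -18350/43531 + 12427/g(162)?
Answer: 451778737/211560660 ≈ 2.1355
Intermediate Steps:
g(X) = 30*X
-18350/43531 + 12427/g(162) = -18350/43531 + 12427/((30*162)) = -18350*1/43531 + 12427/4860 = -18350/43531 + 12427*(1/4860) = -18350/43531 + 12427/4860 = 451778737/211560660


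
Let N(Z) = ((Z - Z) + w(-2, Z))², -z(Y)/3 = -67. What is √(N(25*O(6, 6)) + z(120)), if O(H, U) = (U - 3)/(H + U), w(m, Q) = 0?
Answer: √201 ≈ 14.177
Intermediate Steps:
z(Y) = 201 (z(Y) = -3*(-67) = 201)
O(H, U) = (-3 + U)/(H + U)
N(Z) = 0 (N(Z) = ((Z - Z) + 0)² = (0 + 0)² = 0² = 0)
√(N(25*O(6, 6)) + z(120)) = √(0 + 201) = √201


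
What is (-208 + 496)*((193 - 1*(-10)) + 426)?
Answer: 181152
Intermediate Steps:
(-208 + 496)*((193 - 1*(-10)) + 426) = 288*((193 + 10) + 426) = 288*(203 + 426) = 288*629 = 181152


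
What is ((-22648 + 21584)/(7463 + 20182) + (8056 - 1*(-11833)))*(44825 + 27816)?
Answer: 2102117147399/1455 ≈ 1.4448e+9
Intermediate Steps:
((-22648 + 21584)/(7463 + 20182) + (8056 - 1*(-11833)))*(44825 + 27816) = (-1064/27645 + (8056 + 11833))*72641 = (-1064*1/27645 + 19889)*72641 = (-56/1455 + 19889)*72641 = (28938439/1455)*72641 = 2102117147399/1455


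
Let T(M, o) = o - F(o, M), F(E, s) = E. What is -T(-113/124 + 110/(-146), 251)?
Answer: 0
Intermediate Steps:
T(M, o) = 0 (T(M, o) = o - o = 0)
-T(-113/124 + 110/(-146), 251) = -1*0 = 0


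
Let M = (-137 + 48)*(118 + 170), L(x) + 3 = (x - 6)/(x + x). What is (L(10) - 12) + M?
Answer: -128234/5 ≈ -25647.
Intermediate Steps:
L(x) = -3 + (-6 + x)/(2*x) (L(x) = -3 + (x - 6)/(x + x) = -3 + (-6 + x)/((2*x)) = -3 + (-6 + x)*(1/(2*x)) = -3 + (-6 + x)/(2*x))
M = -25632 (M = -89*288 = -25632)
(L(10) - 12) + M = ((-5/2 - 3/10) - 12) - 25632 = (-14/5 - 12) - 25632 = -74/5 - 25632 = -128234/5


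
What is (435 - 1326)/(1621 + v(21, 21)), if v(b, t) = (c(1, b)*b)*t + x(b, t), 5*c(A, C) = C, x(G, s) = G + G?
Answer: -4455/17576 ≈ -0.25347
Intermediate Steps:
x(G, s) = 2*G
c(A, C) = C/5
v(b, t) = 2*b + t*b²/5 (v(b, t) = ((b/5)*b)*t + 2*b = (b²/5)*t + 2*b = t*b²/5 + 2*b = 2*b + t*b²/5)
(435 - 1326)/(1621 + v(21, 21)) = (435 - 1326)/(1621 + (⅕)*21*(10 + 21*21)) = -891/(1621 + (⅕)*21*(10 + 441)) = -891/(1621 + (⅕)*21*451) = -891/(1621 + 9471/5) = -891/17576/5 = -891*5/17576 = -4455/17576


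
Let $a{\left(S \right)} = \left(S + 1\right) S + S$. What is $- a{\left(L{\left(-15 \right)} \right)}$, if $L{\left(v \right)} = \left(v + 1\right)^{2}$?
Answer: $-38808$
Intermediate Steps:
$L{\left(v \right)} = \left(1 + v\right)^{2}$
$a{\left(S \right)} = S + S \left(1 + S\right)$ ($a{\left(S \right)} = \left(1 + S\right) S + S = S \left(1 + S\right) + S = S + S \left(1 + S\right)$)
$- a{\left(L{\left(-15 \right)} \right)} = - \left(1 - 15\right)^{2} \left(2 + \left(1 - 15\right)^{2}\right) = - \left(-14\right)^{2} \left(2 + \left(-14\right)^{2}\right) = - 196 \left(2 + 196\right) = - 196 \cdot 198 = \left(-1\right) 38808 = -38808$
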